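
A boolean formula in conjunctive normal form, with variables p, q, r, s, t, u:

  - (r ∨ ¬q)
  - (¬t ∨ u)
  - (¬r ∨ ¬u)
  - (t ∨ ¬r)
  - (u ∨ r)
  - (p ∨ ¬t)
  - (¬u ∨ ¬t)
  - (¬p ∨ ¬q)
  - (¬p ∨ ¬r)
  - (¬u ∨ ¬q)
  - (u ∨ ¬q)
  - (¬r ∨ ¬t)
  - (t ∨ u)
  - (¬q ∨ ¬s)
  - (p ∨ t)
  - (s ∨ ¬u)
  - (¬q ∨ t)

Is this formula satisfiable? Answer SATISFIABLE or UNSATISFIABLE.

SATISFIABLE

Pure literal: q appears only negated; assign q = False.
Set p = True and propagate.
  then r is forced to False.
  then u is forced to True.
  then t is forced to False.
  then s is forced to True.
So p = True  q = False  r = False  s = True  t = False  u = True is a satisfying assignment.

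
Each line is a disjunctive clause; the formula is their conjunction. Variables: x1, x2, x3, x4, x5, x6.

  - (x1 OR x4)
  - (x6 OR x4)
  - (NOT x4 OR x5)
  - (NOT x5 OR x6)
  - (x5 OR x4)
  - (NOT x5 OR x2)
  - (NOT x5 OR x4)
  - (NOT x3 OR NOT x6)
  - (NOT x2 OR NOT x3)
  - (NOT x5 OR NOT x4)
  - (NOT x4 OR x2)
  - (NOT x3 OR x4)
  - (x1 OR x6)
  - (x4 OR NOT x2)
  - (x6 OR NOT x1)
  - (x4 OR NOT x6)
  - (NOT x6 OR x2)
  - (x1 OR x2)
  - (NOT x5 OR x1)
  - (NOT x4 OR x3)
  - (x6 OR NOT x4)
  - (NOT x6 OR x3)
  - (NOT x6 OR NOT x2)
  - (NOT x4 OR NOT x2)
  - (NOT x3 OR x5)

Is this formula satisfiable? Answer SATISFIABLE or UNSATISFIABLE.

UNSATISFIABLE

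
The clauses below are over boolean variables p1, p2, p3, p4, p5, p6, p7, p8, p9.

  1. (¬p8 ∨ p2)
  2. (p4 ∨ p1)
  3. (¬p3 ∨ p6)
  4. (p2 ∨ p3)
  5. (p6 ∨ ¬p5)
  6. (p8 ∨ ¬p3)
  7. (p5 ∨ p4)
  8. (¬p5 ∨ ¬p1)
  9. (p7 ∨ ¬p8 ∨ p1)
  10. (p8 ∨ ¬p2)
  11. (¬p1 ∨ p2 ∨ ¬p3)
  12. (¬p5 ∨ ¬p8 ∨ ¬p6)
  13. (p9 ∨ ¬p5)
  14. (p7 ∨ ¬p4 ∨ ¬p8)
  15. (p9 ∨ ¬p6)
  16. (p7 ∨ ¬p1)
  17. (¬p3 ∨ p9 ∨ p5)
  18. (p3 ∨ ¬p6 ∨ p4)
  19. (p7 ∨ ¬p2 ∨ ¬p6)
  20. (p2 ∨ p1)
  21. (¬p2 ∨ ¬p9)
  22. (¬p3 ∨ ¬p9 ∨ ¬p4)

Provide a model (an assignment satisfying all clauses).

Pure literal: p7 appears only positively; assign p7 = True.
Set p1 = True and propagate.
  then p5 is forced to False.
  then p4 is forced to True.
The remaining clauses are satisfied by p2 = True, p3 = False, p6 = False, p8 = True, p9 = False.
Check each clause:
  1. (p2 ∨ ¬p8) — p2 is true.
  2. (p4 ∨ p1) — p1 is true.
  3. (p6 ∨ ¬p3) — ¬p3 is true.
  4. (p3 ∨ p2) — p2 is true.
  5. (¬p5 ∨ p6) — ¬p5 is true.
  6. (p8 ∨ ¬p3) — p8 is true.
  7. (p4 ∨ p5) — p4 is true.
  8. (¬p5 ∨ ¬p1) — ¬p5 is true.
  9. (p7 ∨ ¬p8 ∨ p1) — p1 is true.
  10. (p8 ∨ ¬p2) — p8 is true.
  11. (¬p1 ∨ p2 ∨ ¬p3) — p2 is true.
  12. (¬p8 ∨ ¬p6 ∨ ¬p5) — ¬p6 is true.
  13. (¬p5 ∨ p9) — ¬p5 is true.
  14. (p7 ∨ ¬p8 ∨ ¬p4) — p7 is true.
  15. (¬p6 ∨ p9) — ¬p6 is true.
  16. (p7 ∨ ¬p1) — p7 is true.
  17. (p5 ∨ p9 ∨ ¬p3) — ¬p3 is true.
  18. (p4 ∨ ¬p6 ∨ p3) — ¬p6 is true.
  19. (¬p6 ∨ ¬p2 ∨ p7) — ¬p6 is true.
  20. (p1 ∨ p2) — p1 is true.
  21. (¬p9 ∨ ¬p2) — ¬p9 is true.
  22. (¬p4 ∨ ¬p9 ∨ ¬p3) — ¬p3 is true.

p1=True, p2=True, p3=False, p4=True, p5=False, p6=False, p7=True, p8=True, p9=False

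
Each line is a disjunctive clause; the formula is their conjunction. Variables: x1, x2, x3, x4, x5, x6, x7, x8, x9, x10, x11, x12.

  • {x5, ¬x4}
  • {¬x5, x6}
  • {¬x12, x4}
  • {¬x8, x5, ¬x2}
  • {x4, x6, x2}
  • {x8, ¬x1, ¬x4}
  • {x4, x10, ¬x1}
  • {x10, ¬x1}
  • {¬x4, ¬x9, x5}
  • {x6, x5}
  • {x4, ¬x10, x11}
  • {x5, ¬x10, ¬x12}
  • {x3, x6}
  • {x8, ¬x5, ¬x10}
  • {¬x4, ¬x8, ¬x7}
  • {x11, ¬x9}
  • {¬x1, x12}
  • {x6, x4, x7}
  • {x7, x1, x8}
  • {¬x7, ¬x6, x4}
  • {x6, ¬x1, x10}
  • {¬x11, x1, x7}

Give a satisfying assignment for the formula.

Pure literal: x9 appears only negated; assign x9 = False.
Branch on x1: take x1 = False.
For the remaining variables, x2 = True, x3 = False, x4 = True, x5 = True, x6 = True, x7 = True, x8 = False, x10 = False, x11 = True, x12 = False works.
Every clause has at least one true literal under this assignment.
Check each clause:
  1. {¬x4, x5} — x5 is true.
  2. {x6, ¬x5} — x6 is true.
  3. {x4, ¬x12} — x4 is true.
  4. {¬x8, ¬x2, x5} — ¬x8 is true.
  5. {x4, x6, x2} — x2 is true.
  6. {x8, ¬x1, ¬x4} — ¬x1 is true.
  7. {¬x1, x10, x4} — x4 is true.
  8. {x10, ¬x1} — ¬x1 is true.
  9. {¬x4, ¬x9, x5} — x5 is true.
  10. {x5, x6} — x5 is true.
  11. {¬x10, x11, x4} — x11 is true.
  12. {x5, ¬x10, ¬x12} — ¬x12 is true.
  13. {x6, x3} — x6 is true.
  14. {x8, ¬x10, ¬x5} — ¬x10 is true.
  15. {¬x8, ¬x4, ¬x7} — ¬x8 is true.
  16. {x11, ¬x9} — x11 is true.
  17. {¬x1, x12} — ¬x1 is true.
  18. {x6, x4, x7} — x4 is true.
  19. {x7, x8, x1} — x7 is true.
  20. {¬x6, x4, ¬x7} — x4 is true.
  21. {x6, ¬x1, x10} — ¬x1 is true.
  22. {x1, ¬x11, x7} — x7 is true.

x1 = 0  x2 = 1  x3 = 0  x4 = 1  x5 = 1  x6 = 1  x7 = 1  x8 = 0  x9 = 0  x10 = 0  x11 = 1  x12 = 0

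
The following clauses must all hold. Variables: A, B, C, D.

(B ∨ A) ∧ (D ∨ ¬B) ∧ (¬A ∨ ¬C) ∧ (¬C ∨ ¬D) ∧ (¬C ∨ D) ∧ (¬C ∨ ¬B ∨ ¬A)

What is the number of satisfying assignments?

4

Satisfying assignments:
  A=F B=T C=F D=T
  A=T B=F C=F D=F
  A=T B=F C=F D=T
  A=T B=T C=F D=T
That's 4 in total.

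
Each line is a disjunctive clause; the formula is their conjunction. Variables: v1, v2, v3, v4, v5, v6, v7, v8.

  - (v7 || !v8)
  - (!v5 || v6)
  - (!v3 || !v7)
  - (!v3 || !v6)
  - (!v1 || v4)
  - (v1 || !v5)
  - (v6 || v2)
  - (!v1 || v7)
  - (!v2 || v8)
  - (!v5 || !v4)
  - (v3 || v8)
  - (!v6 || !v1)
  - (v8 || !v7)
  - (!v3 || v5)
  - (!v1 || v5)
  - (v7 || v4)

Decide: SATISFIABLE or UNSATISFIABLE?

SATISFIABLE

Branch on v1: take v1 = False.
  then v5 is forced to False.
  then v3 is forced to False.
  then v8 is forced to True.
  then v7 is forced to True.
Set v2 = True and propagate.
v4, v6 are now unconstrained; take v4 = False, v6 = True.
Every clause has at least one true literal under this assignment.
So v1=F  v2=T  v3=F  v4=F  v5=F  v6=T  v7=T  v8=T is a satisfying assignment.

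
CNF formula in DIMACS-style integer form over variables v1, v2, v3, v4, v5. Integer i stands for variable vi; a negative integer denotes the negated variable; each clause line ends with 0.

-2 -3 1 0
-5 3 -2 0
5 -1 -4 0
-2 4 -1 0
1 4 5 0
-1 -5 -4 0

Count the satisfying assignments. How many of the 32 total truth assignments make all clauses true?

11

Case analysis on v1 and v4:
  v1=1, v4=1: a clause becomes empty — 0.
  v1=1, v4=0: remaining (v2,v3,v5) ∈ {(0,0,0); (0,0,1); (0,1,0); (0,1,1)} — 4.
  v1=0, v4=1: 5 of the 8 assignments to (v2,v3,v5) work.
  v1=0, v4=0: remaining (v2,v3,v5) ∈ {(0,0,1); (0,1,1)} — 2.
Total: 0 + 4 + 5 + 2 = 11.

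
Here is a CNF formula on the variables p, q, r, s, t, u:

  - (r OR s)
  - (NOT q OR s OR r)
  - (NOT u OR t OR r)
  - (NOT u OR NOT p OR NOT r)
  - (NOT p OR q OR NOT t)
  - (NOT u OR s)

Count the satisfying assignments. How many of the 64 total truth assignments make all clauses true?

Split on r, then s.
  r=1, s=1: 11 of the 16 assignments to (p,q,t,u) work.
  r=1, s=0: 7 of the 16 assignments to (p,q,t,u) work.
  r=0, s=1: 10 of the 16 assignments to (p,q,t,u) work.
  r=0, s=0: a clause becomes empty — 0.
Total: 11 + 7 + 10 + 0 = 28.

28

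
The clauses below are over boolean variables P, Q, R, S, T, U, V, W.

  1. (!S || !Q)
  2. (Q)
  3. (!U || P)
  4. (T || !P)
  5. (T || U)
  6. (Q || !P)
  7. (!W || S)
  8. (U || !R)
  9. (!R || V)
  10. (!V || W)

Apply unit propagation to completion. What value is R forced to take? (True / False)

False

(Q) is a unit clause: Q = True.
(!S || !Q): since Q = True, the clause reduces to (!S). S = False.
In (S || !W), S is now false; !W must hold, so W = False.
From (W || !V) and W = False: V = False.
(V || !R): since V = False, the clause reduces to (!R). R = False.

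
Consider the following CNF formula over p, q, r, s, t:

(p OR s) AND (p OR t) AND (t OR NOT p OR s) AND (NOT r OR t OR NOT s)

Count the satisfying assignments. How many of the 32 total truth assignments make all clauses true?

Case analysis on p and s:
  p=1, s=1: q free; 3 ways for (r,t) × 2^1 = 6.
  p=1, s=0: remaining (q,r,t) ∈ {(0,0,1); (0,1,1); (1,0,1); (1,1,1)} — 4.
  p=0, s=1: remaining (q,r,t) ∈ {(0,0,1); (0,1,1); (1,0,1); (1,1,1)} — 4.
  p=0, s=0: a clause becomes empty — 0.
Total: 6 + 4 + 4 + 0 = 14.

14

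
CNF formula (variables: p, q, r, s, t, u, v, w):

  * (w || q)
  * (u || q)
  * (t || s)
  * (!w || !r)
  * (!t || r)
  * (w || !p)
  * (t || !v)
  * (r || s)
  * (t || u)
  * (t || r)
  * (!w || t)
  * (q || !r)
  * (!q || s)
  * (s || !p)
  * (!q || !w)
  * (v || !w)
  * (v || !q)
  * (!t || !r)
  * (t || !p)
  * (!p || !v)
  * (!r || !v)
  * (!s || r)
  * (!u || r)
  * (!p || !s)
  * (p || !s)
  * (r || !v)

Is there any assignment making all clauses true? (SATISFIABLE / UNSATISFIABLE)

UNSATISFIABLE

r = True:
  propagation gives w=False, q=True, p=False, s=True; an empty clause results — contradiction.
r = False:
  propagation gives t=False; an empty clause results — contradiction.
Every branch closes, so no satisfying assignment exists.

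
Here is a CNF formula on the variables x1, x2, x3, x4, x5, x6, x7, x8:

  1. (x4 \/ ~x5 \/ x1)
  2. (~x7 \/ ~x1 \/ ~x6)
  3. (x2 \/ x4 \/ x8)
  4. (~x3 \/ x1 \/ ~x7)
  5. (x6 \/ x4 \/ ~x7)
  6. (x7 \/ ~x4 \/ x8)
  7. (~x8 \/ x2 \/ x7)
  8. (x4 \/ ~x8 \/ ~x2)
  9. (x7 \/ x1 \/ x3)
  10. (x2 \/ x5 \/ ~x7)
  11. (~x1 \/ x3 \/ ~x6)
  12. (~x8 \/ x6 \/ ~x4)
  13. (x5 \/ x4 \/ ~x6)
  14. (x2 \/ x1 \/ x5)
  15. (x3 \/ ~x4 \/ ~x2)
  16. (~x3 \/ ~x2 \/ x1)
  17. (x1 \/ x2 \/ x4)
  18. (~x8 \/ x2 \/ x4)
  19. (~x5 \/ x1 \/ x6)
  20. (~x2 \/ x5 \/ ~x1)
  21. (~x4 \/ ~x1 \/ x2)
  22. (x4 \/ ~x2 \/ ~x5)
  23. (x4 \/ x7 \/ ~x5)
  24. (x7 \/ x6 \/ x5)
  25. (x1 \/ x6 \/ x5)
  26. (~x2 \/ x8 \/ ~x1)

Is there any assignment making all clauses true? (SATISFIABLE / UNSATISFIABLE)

Set x1 = False and propagate.
Branch on x2: take x2 = False.
  then x5 is forced to True.
  then x4 is forced to True.
  then x6 is forced to True.
The remaining clauses are satisfied by x3 = False, x7 = True, x8 = False.
So x1 = F, x2 = F, x3 = F, x4 = T, x5 = T, x6 = T, x7 = T, x8 = F is a satisfying assignment.

SATISFIABLE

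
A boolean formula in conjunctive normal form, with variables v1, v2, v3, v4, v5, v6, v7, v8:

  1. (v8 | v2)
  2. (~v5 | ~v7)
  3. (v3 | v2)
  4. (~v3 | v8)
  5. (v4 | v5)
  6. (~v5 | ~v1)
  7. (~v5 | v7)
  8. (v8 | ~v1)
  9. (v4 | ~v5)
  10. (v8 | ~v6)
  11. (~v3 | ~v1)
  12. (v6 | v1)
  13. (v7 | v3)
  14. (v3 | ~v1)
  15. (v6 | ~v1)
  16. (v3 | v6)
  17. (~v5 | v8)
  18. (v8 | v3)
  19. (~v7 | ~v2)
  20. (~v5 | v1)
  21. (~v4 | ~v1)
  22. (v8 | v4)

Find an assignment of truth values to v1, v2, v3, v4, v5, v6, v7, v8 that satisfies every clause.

v1=False, v2=False, v3=True, v4=True, v5=False, v6=True, v7=False, v8=True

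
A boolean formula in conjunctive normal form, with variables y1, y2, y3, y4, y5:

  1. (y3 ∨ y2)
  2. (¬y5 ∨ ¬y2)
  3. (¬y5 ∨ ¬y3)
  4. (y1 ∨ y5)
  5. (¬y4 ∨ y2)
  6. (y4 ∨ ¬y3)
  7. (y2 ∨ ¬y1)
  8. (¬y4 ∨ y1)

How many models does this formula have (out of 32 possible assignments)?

3

The models are:
  y1=1 y2=1 y3=0 y4=0 y5=0
  y1=1 y2=1 y3=0 y4=1 y5=0
  y1=1 y2=1 y3=1 y4=1 y5=0
Count: 3.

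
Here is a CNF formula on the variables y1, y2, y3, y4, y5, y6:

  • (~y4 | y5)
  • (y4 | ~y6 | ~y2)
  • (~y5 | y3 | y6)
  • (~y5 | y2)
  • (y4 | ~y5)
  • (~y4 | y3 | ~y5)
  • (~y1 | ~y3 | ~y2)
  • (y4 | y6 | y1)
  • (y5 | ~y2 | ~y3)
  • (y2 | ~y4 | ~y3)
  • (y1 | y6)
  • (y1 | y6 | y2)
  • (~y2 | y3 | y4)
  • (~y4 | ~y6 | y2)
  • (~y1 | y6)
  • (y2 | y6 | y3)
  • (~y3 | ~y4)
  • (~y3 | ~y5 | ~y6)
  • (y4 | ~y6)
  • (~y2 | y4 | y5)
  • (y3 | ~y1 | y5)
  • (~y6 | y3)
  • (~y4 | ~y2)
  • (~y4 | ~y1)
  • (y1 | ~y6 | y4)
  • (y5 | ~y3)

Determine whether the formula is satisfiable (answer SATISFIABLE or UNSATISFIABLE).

UNSATISFIABLE

y4 = True:
  propagation gives y5=True, y2=True; an empty clause results — contradiction.
y4 = False:
  propagation gives y5=False, y6=False, y1=True; an empty clause results — contradiction.
Every branch closes, so no satisfying assignment exists.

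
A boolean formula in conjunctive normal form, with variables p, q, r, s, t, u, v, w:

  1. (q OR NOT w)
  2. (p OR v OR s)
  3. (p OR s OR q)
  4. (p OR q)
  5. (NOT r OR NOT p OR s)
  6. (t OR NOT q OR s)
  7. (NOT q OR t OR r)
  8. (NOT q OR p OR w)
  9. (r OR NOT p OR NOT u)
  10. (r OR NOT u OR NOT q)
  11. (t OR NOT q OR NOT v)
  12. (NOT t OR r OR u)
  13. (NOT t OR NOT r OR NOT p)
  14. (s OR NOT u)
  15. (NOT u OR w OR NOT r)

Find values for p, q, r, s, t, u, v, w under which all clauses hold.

p=1, q=0, r=0, s=1, t=0, u=0, v=1, w=0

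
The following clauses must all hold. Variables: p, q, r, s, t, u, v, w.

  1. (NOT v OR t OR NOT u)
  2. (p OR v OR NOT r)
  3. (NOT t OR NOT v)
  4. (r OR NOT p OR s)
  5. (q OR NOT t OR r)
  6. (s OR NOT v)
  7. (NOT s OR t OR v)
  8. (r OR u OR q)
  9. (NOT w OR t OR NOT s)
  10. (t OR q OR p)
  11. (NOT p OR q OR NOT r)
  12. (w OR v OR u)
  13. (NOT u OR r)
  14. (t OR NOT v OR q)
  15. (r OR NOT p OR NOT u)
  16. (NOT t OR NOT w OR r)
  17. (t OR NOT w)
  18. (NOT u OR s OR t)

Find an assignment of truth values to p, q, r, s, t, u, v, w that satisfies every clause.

p=T, q=T, r=T, s=T, t=T, u=T, v=F, w=T

Check each clause:
  1. (t OR NOT v OR NOT u) — NOT v is true.
  2. (p OR NOT r OR v) — p is true.
  3. (NOT t OR NOT v) — NOT v is true.
  4. (NOT p OR s OR r) — r is true.
  5. (NOT t OR q OR r) — r is true.
  6. (s OR NOT v) — NOT v is true.
  7. (NOT s OR t OR v) — t is true.
  8. (r OR q OR u) — q is true.
  9. (t OR NOT s OR NOT w) — t is true.
  10. (q OR t OR p) — p is true.
  11. (NOT p OR q OR NOT r) — q is true.
  12. (u OR w OR v) — w is true.
  13. (r OR NOT u) — r is true.
  14. (t OR NOT v OR q) — NOT v is true.
  15. (NOT u OR NOT p OR r) — r is true.
  16. (NOT w OR NOT t OR r) — r is true.
  17. (t OR NOT w) — t is true.
  18. (s OR NOT u OR t) — s is true.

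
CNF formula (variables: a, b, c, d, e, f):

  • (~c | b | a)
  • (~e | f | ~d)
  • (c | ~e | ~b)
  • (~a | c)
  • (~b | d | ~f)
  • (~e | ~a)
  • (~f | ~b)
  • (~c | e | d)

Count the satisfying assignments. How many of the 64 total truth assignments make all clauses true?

14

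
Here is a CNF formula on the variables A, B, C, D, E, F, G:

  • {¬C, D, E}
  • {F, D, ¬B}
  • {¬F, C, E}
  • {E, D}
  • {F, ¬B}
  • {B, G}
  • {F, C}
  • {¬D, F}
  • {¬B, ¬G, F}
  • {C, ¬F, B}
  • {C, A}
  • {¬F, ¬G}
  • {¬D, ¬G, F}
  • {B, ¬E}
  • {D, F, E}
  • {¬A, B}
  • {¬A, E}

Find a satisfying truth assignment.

A=True  B=True  C=False  D=False  E=True  F=True  G=False

Branch on A: take A = True.
  then B is forced to True.
  then F is forced to True.
  then G is forced to False.
  then E is forced to True.
C, D are now unconstrained; take C = False, D = False.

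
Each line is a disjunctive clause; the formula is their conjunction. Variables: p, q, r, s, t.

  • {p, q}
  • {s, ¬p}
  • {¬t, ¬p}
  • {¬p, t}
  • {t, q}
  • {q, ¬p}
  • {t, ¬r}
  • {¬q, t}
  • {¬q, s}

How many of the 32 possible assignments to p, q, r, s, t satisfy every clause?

Satisfying assignments:
  p=0 q=1 r=0 s=1 t=1
  p=0 q=1 r=1 s=1 t=1
That's 2 in total.

2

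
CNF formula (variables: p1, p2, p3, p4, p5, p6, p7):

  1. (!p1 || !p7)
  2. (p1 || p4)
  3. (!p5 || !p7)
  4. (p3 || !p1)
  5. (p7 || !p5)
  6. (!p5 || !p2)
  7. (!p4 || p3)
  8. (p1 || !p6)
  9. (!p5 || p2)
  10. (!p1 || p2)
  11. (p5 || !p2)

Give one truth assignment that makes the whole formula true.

p1=False, p2=False, p3=True, p4=True, p5=False, p6=False, p7=False

Check each clause:
  1. (!p1 || !p7) — !p7 is true.
  2. (p4 || p1) — p4 is true.
  3. (!p7 || !p5) — !p7 is true.
  4. (p3 || !p1) — p3 is true.
  5. (p7 || !p5) — !p5 is true.
  6. (!p5 || !p2) — !p5 is true.
  7. (p3 || !p4) — p3 is true.
  8. (p1 || !p6) — !p6 is true.
  9. (!p5 || p2) — !p5 is true.
  10. (p2 || !p1) — !p1 is true.
  11. (p5 || !p2) — !p2 is true.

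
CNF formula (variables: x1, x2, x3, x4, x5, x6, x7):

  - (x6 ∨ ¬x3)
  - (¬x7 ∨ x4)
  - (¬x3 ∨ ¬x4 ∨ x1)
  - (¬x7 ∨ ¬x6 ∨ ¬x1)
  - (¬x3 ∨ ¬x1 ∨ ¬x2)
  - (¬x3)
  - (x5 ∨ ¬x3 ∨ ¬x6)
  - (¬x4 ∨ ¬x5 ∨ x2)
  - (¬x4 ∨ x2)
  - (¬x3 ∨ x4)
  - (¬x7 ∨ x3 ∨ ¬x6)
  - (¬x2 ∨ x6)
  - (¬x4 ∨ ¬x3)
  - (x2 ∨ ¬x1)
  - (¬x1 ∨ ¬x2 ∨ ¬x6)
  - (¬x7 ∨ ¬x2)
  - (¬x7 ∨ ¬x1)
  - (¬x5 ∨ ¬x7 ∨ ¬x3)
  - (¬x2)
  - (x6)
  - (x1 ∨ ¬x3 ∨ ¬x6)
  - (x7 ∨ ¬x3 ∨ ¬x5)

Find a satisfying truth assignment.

x1=False  x2=False  x3=False  x4=False  x5=False  x6=True  x7=False

(¬x3) is a unit clause, so x3 = False.
Unit propagation: (¬x2) forces x2 = False.
The clause (¬x4) is unit: x4 must be False.
The clause (¬x7) is unit: x7 must be False.
(¬x1) is a unit clause, so x1 = False.
Unit propagation: (x6) forces x6 = True.
x5 is now unconstrained; take x5 = False.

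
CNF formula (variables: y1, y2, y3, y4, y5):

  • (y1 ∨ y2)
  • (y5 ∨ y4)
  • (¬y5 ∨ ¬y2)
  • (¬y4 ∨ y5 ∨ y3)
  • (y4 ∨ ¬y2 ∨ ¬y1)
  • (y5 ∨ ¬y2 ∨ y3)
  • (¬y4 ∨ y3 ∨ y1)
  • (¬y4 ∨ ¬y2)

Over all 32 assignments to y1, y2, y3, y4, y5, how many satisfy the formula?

Satisfying assignments:
  y1=1 y2=0 y3=0 y4=0 y5=1
  y1=1 y2=0 y3=0 y4=1 y5=1
  y1=1 y2=0 y3=1 y4=0 y5=1
  y1=1 y2=0 y3=1 y4=1 y5=0
  y1=1 y2=0 y3=1 y4=1 y5=1
That's 5 in total.

5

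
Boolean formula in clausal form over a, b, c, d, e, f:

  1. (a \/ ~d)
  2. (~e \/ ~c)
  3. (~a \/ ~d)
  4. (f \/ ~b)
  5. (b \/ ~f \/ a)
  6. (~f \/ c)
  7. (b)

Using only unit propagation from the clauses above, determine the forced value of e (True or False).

False

Unit clause (b) sets b = True.
(f \/ ~b) with b = True leaves only f, so f = True.
In (~f \/ c), ~f is now false; c must hold, so c = True.
(~c \/ ~e): since c = True, the clause reduces to (~e). e = False.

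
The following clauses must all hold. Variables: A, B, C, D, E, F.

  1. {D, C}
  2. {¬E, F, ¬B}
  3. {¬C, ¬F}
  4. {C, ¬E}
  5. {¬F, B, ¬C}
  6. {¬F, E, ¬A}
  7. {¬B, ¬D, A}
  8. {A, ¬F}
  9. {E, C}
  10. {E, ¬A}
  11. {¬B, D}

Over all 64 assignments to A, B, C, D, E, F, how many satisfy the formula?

6

Satisfying assignments:
  A=0 B=0 C=1 D=0 E=0 F=0
  A=0 B=0 C=1 D=0 E=1 F=0
  A=0 B=0 C=1 D=1 E=0 F=0
  A=0 B=0 C=1 D=1 E=1 F=0
  A=1 B=0 C=1 D=0 E=1 F=0
  A=1 B=0 C=1 D=1 E=1 F=0
That's 6 in total.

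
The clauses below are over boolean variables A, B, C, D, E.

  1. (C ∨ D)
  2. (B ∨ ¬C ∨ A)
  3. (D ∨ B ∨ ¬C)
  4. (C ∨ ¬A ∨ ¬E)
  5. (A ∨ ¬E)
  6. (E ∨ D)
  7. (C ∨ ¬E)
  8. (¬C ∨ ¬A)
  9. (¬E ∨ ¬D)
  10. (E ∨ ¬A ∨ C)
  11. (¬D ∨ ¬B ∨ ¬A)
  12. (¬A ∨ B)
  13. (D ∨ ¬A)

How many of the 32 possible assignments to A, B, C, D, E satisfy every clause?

3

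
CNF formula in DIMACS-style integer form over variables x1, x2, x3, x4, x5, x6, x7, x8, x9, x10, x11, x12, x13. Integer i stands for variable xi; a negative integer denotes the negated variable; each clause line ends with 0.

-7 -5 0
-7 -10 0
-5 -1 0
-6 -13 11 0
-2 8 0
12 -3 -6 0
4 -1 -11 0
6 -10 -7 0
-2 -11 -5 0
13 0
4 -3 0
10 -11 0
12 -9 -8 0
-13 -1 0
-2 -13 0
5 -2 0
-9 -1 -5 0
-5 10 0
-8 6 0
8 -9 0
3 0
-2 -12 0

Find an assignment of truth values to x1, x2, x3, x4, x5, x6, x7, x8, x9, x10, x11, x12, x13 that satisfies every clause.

x1=F, x2=F, x3=T, x4=T, x5=F, x6=F, x7=T, x8=F, x9=F, x10=F, x11=F, x12=T, x13=T

Check each clause:
  1. (!x7 || !x5) — !x5 is true.
  2. (!x10 || !x7) — !x10 is true.
  3. (!x1 || !x5) — !x5 is true.
  4. (x11 || !x13 || !x6) — !x6 is true.
  5. (x8 || !x2) — !x2 is true.
  6. (!x3 || !x6 || x12) — !x6 is true.
  7. (!x1 || x4 || !x11) — x4 is true.
  8. (x6 || !x7 || !x10) — !x10 is true.
  9. (!x11 || !x5 || !x2) — !x5 is true.
  10. (x13) — x13 is true.
  11. (x4 || !x3) — x4 is true.
  12. (!x11 || x10) — !x11 is true.
  13. (!x9 || x12 || !x8) — !x8 is true.
  14. (!x13 || !x1) — !x1 is true.
  15. (!x13 || !x2) — !x2 is true.
  16. (x5 || !x2) — !x2 is true.
  17. (!x1 || !x5 || !x9) — !x5 is true.
  18. (x10 || !x5) — !x5 is true.
  19. (!x8 || x6) — !x8 is true.
  20. (x8 || !x9) — !x9 is true.
  21. (x3) — x3 is true.
  22. (!x2 || !x12) — !x2 is true.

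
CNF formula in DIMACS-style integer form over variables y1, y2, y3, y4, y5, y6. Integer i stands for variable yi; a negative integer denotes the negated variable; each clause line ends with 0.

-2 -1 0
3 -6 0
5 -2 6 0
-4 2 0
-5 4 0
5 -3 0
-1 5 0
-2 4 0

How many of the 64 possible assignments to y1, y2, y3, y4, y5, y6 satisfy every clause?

The models are:
  y1=0 y2=0 y3=0 y4=0 y5=0 y6=0
  y1=0 y2=1 y3=0 y4=1 y5=1 y6=0
  y1=0 y2=1 y3=1 y4=1 y5=1 y6=0
  y1=0 y2=1 y3=1 y4=1 y5=1 y6=1
Count: 4.

4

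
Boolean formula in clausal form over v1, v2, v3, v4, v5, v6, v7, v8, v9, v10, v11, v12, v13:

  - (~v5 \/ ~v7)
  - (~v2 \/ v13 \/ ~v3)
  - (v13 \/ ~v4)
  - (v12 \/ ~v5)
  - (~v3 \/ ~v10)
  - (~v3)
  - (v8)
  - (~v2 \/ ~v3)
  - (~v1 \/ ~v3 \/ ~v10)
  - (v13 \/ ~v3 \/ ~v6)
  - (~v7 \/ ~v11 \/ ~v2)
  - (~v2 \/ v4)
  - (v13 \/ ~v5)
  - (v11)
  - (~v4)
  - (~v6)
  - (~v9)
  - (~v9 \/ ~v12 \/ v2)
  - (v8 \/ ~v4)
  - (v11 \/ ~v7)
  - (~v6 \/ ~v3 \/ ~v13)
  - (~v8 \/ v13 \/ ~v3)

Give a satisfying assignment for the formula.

v1=T, v2=F, v3=F, v4=F, v5=F, v6=F, v7=T, v8=T, v9=F, v10=T, v11=T, v12=T, v13=T

(~v3) is a unit clause, so v3 = False.
Unit propagation: (v8) forces v8 = True.
(v11) is a unit clause, so v11 = True.
Unit propagation: (~v4) forces v4 = False.
(~v2) is a unit clause, so v2 = False.
The clause (~v6) is unit: v6 must be False.
(~v9) is a unit clause, so v9 = False.
v5 occurs only negated in the remaining clauses — set v5 = False.
Pure literal: v12 appears only positively; assign v12 = True.
v1, v7, v10, v13 are now unconstrained; take v1 = True, v7 = True, v10 = True, v13 = True.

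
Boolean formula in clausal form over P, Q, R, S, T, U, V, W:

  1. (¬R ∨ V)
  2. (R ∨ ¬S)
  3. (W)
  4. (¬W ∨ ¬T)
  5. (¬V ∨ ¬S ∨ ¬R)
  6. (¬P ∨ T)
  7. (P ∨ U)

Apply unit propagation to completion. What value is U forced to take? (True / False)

True

Unit clause (W) sets W = True.
(¬W ∨ ¬T): since W = True, the clause reduces to (¬T). T = False.
From (T ∨ ¬P) and T = False: P = False.
(P ∨ U) with P = False leaves only U, so U = True.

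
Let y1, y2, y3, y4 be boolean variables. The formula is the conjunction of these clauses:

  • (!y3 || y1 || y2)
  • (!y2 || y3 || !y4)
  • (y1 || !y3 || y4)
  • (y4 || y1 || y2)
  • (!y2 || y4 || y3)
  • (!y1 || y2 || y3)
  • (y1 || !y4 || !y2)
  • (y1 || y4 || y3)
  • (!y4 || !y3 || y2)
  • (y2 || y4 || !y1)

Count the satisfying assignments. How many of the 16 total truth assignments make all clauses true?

3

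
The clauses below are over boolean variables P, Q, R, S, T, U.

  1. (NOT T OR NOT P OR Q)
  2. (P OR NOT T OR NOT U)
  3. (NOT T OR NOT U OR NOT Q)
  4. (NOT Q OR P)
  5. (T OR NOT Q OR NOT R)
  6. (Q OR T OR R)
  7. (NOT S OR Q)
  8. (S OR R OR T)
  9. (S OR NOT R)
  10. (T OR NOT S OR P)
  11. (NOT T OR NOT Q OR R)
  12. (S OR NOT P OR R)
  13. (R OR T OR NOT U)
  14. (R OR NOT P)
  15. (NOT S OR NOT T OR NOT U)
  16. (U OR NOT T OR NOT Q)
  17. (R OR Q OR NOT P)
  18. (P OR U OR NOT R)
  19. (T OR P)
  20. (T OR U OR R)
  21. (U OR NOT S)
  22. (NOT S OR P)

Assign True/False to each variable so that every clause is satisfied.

P=F, Q=F, R=F, S=F, T=T, U=F

Check each clause:
  1. (Q OR NOT P OR NOT T) — NOT P is true.
  2. (NOT T OR NOT U OR P) — NOT U is true.
  3. (NOT Q OR NOT T OR NOT U) — NOT U is true.
  4. (P OR NOT Q) — NOT Q is true.
  5. (T OR NOT Q OR NOT R) — T is true.
  6. (T OR Q OR R) — T is true.
  7. (NOT S OR Q) — NOT S is true.
  8. (R OR T OR S) — T is true.
  9. (S OR NOT R) — NOT R is true.
  10. (P OR T OR NOT S) — NOT S is true.
  11. (NOT Q OR NOT T OR R) — NOT Q is true.
  12. (NOT P OR S OR R) — NOT P is true.
  13. (R OR NOT U OR T) — NOT U is true.
  14. (NOT P OR R) — NOT P is true.
  15. (NOT T OR NOT S OR NOT U) — NOT U is true.
  16. (U OR NOT T OR NOT Q) — NOT Q is true.
  17. (R OR Q OR NOT P) — NOT P is true.
  18. (U OR NOT R OR P) — NOT R is true.
  19. (T OR P) — T is true.
  20. (R OR U OR T) — T is true.
  21. (U OR NOT S) — NOT S is true.
  22. (P OR NOT S) — NOT S is true.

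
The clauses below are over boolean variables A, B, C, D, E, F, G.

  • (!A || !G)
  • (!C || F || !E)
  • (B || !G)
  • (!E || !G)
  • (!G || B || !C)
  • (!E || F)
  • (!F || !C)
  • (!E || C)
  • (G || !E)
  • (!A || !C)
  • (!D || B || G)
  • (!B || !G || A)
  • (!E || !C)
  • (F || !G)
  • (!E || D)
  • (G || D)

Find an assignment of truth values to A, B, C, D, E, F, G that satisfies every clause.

E occurs only negated in the remaining clauses — set E = False.
Branch on A: take A = True.
  then G is forced to False.
  then C is forced to False.
  then D is forced to True.
  then B is forced to True.
F is now unconstrained; take F = True.

A = T  B = T  C = F  D = T  E = F  F = T  G = F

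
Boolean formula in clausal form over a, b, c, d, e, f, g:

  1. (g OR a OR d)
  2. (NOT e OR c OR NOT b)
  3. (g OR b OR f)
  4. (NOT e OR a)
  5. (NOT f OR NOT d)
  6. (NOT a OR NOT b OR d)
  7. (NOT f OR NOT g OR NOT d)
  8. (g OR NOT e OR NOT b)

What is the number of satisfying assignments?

35

Split on b, then d.
  b=T, d=T: 9 of the 32 assignments to (a,c,e,f,g) work.
  b=T, d=F: remaining (a,c,e,f,g) ∈ {(F,F,F,F,T); (F,F,F,T,T); (F,T,F,F,T); (F,T,F,T,T)} — 4.
  b=F, d=T: c free; 3 ways for (a,e,f,g) × 2^1 = 6.
  b=F, d=F: c free; 8 ways for (a,e,f,g) × 2^1 = 16.
Total: 9 + 4 + 6 + 16 = 35.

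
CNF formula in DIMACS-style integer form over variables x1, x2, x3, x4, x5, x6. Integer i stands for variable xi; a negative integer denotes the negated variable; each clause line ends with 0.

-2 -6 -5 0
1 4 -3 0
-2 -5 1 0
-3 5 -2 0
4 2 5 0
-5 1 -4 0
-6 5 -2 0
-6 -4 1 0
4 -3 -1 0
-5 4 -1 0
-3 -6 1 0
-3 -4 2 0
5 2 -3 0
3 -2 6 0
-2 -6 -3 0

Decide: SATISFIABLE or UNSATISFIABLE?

Try x1 = False.
Branch on x2: take x2 = False.
Branch on x3: take x3 = False.
The remaining clauses are satisfied by x4 = False, x5 = True, x6 = False.
Every clause has at least one true literal under this assignment.
So x1 = F, x2 = F, x3 = F, x4 = F, x5 = T, x6 = F is a satisfying assignment.

SATISFIABLE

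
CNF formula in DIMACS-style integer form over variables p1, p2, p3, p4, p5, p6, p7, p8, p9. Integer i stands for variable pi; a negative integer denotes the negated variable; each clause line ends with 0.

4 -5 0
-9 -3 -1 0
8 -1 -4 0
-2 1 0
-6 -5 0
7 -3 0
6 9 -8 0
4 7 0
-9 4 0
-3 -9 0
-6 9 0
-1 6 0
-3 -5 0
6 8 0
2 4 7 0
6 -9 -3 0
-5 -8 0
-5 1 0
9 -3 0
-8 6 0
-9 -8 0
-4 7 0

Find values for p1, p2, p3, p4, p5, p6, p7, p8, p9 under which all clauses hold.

p1 = False, p2 = False, p3 = False, p4 = True, p5 = False, p6 = True, p7 = True, p8 = False, p9 = True

p3 occurs only negated in the remaining clauses — set p3 = False.
Pure literal: p5 appears only negated; assign p5 = False.
Branch on p1: take p1 = False.
  then p2 is forced to False.
Try p4 = True.
  then p7 is forced to True.
The remaining clauses are satisfied by p6 = True, p8 = False, p9 = True.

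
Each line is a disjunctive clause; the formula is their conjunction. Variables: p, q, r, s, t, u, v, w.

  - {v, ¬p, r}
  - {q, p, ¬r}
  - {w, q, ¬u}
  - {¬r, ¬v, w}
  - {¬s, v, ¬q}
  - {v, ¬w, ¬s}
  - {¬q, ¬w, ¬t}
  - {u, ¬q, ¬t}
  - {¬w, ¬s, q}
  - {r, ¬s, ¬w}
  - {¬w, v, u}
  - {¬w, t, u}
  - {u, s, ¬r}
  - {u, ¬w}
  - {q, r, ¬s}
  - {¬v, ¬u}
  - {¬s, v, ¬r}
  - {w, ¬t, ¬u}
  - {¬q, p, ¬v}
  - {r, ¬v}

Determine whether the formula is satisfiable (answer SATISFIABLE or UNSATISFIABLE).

Branch on p: take p = False.
Set q = False and propagate.
  then r is forced to False.
  then s is forced to False.
  then v is forced to False.
For the remaining variables, t = True, u = False, w = False works.
So p = 0, q = 0, r = 0, s = 0, t = 1, u = 0, v = 0, w = 0 is a satisfying assignment.

SATISFIABLE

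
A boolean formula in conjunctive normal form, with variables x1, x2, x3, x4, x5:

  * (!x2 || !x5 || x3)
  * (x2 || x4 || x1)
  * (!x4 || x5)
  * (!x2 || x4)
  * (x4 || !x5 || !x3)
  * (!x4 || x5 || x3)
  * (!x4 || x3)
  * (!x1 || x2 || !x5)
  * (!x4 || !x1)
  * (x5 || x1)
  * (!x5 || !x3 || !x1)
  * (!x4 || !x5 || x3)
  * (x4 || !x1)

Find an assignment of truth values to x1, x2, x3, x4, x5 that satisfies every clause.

x1=False  x2=True  x3=True  x4=True  x5=True

Check each clause:
  1. (x3 || !x5 || !x2) — x3 is true.
  2. (x2 || x1 || x4) — x2 is true.
  3. (x5 || !x4) — x5 is true.
  4. (x4 || !x2) — x4 is true.
  5. (!x3 || !x5 || x4) — x4 is true.
  6. (x3 || x5 || !x4) — x3 is true.
  7. (!x4 || x3) — x3 is true.
  8. (!x5 || x2 || !x1) — x2 is true.
  9. (!x1 || !x4) — !x1 is true.
  10. (x1 || x5) — x5 is true.
  11. (!x1 || !x3 || !x5) — !x1 is true.
  12. (!x5 || x3 || !x4) — x3 is true.
  13. (x4 || !x1) — x4 is true.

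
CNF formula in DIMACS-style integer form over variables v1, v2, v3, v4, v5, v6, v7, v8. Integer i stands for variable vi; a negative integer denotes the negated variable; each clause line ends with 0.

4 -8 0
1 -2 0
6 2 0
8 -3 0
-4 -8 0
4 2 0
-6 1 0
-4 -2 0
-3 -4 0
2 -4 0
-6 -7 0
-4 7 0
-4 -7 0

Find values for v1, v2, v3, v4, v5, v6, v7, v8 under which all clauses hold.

v1 occurs only positively in the remaining clauses — set v1 = True.
v3 occurs only negated in the remaining clauses — set v3 = False.
Try v2 = True.
  then v4 is forced to False.
  then v8 is forced to False.
Try v6 = False.
v5, v7 are now unconstrained; take v5 = True, v7 = False.

v1=T, v2=T, v3=F, v4=F, v5=T, v6=F, v7=F, v8=F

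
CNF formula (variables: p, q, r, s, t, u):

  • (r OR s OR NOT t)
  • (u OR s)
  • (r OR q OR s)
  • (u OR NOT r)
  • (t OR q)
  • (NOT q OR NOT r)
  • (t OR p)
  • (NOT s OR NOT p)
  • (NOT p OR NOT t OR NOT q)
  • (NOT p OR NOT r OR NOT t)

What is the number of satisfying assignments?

Case analysis on r and t:
  r=1, t=1: remaining (p,q,s,u) ∈ {(0,0,0,1); (0,0,1,1)} — 2.
  r=1, t=0: a clause becomes empty — 0.
  r=0, t=1: remaining (p,q,s,u) ∈ {(0,0,1,0); (0,0,1,1); (0,1,1,0); (0,1,1,1)} — 4.
  r=0, t=0: remaining (p,q,s,u) ∈ {(1,1,0,1)} — 1.
Total: 2 + 0 + 4 + 1 = 7.

7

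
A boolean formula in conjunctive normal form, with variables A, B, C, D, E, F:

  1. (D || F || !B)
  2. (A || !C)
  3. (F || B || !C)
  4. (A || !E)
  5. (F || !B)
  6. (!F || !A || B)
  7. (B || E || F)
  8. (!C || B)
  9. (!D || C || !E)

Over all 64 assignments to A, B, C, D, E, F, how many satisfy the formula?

12

Split on B, then F.
  B=1, F=1: 9 of the 16 assignments to (A,C,D,E) work.
  B=1, F=0: a clause becomes empty — 0.
  B=0, F=1: remaining (A,C,D,E) ∈ {(0,0,0,0); (0,0,1,0)} — 2.
  B=0, F=0: remaining (A,C,D,E) ∈ {(1,0,0,1)} — 1.
Total: 9 + 0 + 2 + 1 = 12.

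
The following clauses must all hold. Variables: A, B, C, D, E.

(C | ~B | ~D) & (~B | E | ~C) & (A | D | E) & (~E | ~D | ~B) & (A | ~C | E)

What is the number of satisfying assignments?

Case analysis on E and B:
  E=1, B=1: remaining (A,C,D) ∈ {(0,0,0); (0,1,0); (1,0,0); (1,1,0)} — 4.
  E=1, B=0: A, C, D free → 2^3 = 8.
  E=0, B=1: remaining (A,C,D) ∈ {(1,0,0)} — 1.
  E=0, B=0: 5 of the 8 assignments to (A,C,D) work.
Total: 4 + 8 + 1 + 5 = 18.

18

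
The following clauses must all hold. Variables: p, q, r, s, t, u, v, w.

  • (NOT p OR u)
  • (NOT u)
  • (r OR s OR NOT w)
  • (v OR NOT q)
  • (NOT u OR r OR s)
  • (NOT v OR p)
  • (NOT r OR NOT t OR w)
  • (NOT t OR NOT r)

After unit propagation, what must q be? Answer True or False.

(NOT u) stands alone — u = False.
From (u OR NOT p) and u = False: p = False.
(p OR NOT v): since p = False, the clause reduces to (NOT v). v = False.
(v OR NOT q): since v = False, the clause reduces to (NOT q). q = False.

False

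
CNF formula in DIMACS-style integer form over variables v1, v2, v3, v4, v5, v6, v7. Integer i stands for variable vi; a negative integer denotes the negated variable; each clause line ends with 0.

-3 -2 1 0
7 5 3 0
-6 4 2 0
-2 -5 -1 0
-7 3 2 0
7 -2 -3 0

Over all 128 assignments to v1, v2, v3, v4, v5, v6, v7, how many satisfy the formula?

50

Split on v2, then v3.
  v2=1, v3=1: remaining (v1,v4,v5,v6,v7) ∈ {(1,0,0,0,1); (1,0,0,1,1); (1,1,0,0,1); (1,1,0,1,1)} — 4.
  v2=1, v3=0: v4, v6 free; 4 ways for (v1,v5,v7) × 2^2 = 16.
  v2=0, v3=1: v1, v5, v7 free; 3 ways for (v4,v6) × 2^3 = 24.
  v2=0, v3=0: v1 free; 3 ways for (v4,v5,v6,v7) × 2^1 = 6.
Total: 4 + 16 + 24 + 6 = 50.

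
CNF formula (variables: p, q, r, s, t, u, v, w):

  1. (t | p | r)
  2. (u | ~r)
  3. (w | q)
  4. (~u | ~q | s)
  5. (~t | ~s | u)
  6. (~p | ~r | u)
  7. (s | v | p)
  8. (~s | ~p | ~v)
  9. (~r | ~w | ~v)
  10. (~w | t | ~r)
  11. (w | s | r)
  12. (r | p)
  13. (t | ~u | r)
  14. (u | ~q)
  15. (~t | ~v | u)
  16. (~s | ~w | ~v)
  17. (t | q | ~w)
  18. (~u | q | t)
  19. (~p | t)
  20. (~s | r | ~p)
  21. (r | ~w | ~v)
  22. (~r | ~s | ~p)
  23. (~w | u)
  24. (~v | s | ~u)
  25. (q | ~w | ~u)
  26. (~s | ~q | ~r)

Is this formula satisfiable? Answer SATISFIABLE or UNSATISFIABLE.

UNSATISFIABLE

r = True:
  s = True:
    propagation gives p=False, q=False, w=True; an empty clause results — contradiction.
  s = False:
    propagation gives q=False, w=True; an empty clause results — contradiction.
r = False:
  propagation gives p=True, t=True, s=False, w=True; an empty clause results — contradiction.
Every branch closes, so no satisfying assignment exists.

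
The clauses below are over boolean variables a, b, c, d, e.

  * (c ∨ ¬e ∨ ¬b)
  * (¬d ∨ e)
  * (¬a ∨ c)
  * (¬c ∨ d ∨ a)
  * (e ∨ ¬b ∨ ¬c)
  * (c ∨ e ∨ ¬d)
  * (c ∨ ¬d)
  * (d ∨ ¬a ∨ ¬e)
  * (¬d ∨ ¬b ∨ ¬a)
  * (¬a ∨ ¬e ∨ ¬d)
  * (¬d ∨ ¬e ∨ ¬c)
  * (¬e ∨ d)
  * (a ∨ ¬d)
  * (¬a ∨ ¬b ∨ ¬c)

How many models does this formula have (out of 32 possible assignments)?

The models are:
  a=F b=F c=F d=F e=F
  a=F b=T c=F d=F e=F
  a=T b=F c=T d=F e=F
That's 3 in total.

3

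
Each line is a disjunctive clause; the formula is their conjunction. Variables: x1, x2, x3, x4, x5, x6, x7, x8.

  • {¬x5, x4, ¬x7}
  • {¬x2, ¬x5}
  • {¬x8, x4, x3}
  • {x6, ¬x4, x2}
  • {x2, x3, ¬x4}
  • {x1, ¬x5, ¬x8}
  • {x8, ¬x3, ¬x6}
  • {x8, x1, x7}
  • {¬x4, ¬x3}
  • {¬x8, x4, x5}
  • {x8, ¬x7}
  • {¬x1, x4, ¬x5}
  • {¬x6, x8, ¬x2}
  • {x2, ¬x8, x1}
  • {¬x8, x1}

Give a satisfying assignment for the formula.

x1=T, x2=F, x3=F, x4=F, x5=F, x6=T, x7=F, x8=F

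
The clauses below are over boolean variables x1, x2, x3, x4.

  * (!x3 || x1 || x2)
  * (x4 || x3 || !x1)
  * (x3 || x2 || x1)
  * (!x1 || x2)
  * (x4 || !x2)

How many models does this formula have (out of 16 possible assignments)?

4

The models are:
  x1=0 x2=1 x3=0 x4=1
  x1=0 x2=1 x3=1 x4=1
  x1=1 x2=1 x3=0 x4=1
  x1=1 x2=1 x3=1 x4=1
Count: 4.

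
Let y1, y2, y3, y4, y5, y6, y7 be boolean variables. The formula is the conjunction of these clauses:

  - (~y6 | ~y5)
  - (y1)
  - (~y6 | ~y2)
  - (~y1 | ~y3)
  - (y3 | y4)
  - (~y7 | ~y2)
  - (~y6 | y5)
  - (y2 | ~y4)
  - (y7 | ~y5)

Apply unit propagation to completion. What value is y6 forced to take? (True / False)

False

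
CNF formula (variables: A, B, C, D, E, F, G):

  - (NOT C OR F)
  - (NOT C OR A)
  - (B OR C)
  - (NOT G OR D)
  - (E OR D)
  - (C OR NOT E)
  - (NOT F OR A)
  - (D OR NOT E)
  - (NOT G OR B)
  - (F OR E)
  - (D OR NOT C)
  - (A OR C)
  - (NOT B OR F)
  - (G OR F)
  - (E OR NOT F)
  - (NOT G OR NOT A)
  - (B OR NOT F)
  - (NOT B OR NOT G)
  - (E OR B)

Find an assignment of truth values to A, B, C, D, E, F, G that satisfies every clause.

A = T, B = T, C = T, D = T, E = T, F = T, G = F

Check each clause:
  1. (NOT C OR F) — F is true.
  2. (A OR NOT C) — A is true.
  3. (B OR C) — B is true.
  4. (NOT G OR D) — NOT G is true.
  5. (D OR E) — D is true.
  6. (C OR NOT E) — C is true.
  7. (A OR NOT F) — A is true.
  8. (NOT E OR D) — D is true.
  9. (NOT G OR B) — NOT G is true.
  10. (E OR F) — E is true.
  11. (D OR NOT C) — D is true.
  12. (A OR C) — A is true.
  13. (NOT B OR F) — F is true.
  14. (F OR G) — F is true.
  15. (E OR NOT F) — E is true.
  16. (NOT A OR NOT G) — NOT G is true.
  17. (B OR NOT F) — B is true.
  18. (NOT B OR NOT G) — NOT G is true.
  19. (E OR B) — B is true.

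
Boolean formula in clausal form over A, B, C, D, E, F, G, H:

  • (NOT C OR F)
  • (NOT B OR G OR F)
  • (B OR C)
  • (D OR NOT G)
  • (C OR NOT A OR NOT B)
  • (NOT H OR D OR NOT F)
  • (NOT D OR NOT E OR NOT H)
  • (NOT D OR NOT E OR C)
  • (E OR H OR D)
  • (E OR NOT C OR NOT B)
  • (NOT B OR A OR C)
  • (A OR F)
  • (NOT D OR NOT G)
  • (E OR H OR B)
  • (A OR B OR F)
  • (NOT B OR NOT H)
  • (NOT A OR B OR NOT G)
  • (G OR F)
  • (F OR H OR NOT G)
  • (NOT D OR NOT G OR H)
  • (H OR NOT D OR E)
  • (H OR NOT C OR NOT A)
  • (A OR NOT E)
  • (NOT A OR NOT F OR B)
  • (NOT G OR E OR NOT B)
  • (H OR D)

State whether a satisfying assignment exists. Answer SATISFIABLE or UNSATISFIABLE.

SATISFIABLE

Set A = False and propagate.
  then F is forced to True.
  then E is forced to False.
For the remaining variables, B = False, C = True, D = True, G = False, H = True works.
Every clause has at least one true literal under this assignment.
So A = F, B = F, C = T, D = T, E = F, F = T, G = F, H = T is a satisfying assignment.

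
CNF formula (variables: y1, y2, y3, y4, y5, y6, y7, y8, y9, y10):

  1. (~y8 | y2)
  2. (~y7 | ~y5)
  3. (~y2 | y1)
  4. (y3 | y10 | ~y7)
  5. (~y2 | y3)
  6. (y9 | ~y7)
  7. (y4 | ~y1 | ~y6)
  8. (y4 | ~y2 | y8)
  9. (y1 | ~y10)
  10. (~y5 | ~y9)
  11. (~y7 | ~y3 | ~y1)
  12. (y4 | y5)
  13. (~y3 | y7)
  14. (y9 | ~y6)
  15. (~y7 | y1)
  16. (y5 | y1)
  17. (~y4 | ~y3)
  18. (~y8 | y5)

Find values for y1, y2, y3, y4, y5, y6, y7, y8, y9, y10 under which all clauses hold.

Pure literal: y6 appears only negated; assign y6 = False.
Branch on y1: take y1 = False.
  then y2 is forced to False.
  then y8 is forced to False.
  then y10 is forced to False.
  then y7 is forced to False.
  then y3 is forced to False.
  then y5 is forced to True.
  then y9 is forced to False.
y4 is now unconstrained; take y4 = False.
Every clause has at least one true literal under this assignment.

y1=F, y2=F, y3=F, y4=F, y5=T, y6=F, y7=F, y8=F, y9=F, y10=F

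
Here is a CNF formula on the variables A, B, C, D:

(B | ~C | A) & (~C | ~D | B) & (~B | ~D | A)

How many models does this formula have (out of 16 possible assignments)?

Split on B, then A.
  B=1, A=1: remaining (C,D) ∈ {(0,0); (0,1); (1,0); (1,1)} — 4.
  B=1, A=0: remaining (C,D) ∈ {(0,0); (1,0)} — 2.
  B=0, A=1: remaining (C,D) ∈ {(0,0); (0,1); (1,0)} — 3.
  B=0, A=0: remaining (C,D) ∈ {(0,0); (0,1)} — 2.
Total: 4 + 2 + 3 + 2 = 11.

11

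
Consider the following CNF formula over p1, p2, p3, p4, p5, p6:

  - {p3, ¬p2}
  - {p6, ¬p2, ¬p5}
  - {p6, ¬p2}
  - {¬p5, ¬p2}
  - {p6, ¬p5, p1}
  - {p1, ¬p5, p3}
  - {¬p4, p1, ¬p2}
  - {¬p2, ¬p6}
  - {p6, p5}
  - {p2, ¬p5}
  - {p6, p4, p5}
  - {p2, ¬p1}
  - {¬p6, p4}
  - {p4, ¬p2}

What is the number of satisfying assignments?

2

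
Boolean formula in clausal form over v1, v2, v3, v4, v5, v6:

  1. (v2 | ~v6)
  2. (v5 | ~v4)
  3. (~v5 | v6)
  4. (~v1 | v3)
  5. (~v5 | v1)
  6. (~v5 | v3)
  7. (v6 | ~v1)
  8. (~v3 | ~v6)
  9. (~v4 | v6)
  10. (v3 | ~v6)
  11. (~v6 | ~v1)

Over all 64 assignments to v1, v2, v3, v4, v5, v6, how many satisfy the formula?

4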